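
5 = 5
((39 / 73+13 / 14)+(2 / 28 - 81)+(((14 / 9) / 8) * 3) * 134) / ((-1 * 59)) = 569 / 25842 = 0.02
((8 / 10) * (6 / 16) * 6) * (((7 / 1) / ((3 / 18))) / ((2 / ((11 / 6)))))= 69.30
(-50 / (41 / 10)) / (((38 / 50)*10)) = -1250 / 779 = -1.60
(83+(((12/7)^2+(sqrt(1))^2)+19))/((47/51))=264741/2303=114.95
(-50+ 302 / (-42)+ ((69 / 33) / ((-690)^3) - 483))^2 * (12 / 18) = 352950798656514728736049 / 1814310365521500000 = 194537.17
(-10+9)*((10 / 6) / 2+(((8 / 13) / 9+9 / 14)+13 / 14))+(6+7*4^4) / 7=416681 / 1638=254.38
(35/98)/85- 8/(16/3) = -1.50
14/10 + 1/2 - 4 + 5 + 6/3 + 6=109/10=10.90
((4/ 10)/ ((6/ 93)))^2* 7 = 6727/ 25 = 269.08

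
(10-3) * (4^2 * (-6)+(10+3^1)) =-581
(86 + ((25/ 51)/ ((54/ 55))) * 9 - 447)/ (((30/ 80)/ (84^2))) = -342109376/ 51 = -6708026.98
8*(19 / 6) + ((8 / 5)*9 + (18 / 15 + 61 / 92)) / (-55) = 1900357 / 75900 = 25.04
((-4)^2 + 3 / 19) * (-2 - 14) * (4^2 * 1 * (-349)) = 27428608 / 19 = 1443610.95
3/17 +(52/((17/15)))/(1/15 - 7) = -219/34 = -6.44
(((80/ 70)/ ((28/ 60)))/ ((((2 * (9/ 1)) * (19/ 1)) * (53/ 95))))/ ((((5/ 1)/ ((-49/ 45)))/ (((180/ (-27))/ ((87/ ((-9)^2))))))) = 80/ 4611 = 0.02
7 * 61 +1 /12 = 5125 /12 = 427.08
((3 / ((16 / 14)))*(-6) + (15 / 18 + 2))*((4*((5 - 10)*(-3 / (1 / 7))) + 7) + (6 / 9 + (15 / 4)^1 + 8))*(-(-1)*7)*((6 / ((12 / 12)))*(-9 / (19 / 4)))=17163615 / 38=451674.08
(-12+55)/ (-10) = -43/ 10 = -4.30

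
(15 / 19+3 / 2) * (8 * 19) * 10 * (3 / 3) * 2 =6960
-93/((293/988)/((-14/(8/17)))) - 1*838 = 2488015/293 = 8491.52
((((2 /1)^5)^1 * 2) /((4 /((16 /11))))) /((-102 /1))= -128 /561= -0.23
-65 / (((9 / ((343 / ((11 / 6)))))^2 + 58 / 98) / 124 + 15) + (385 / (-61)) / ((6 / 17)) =-1423792783217 / 64093053678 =-22.21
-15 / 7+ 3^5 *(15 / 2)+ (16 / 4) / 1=25541 / 14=1824.36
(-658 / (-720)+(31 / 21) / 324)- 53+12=-2727149 / 68040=-40.08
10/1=10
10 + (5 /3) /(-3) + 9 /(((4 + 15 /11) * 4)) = 20951 /2124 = 9.86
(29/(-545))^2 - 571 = -169600434/297025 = -571.00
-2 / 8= -1 / 4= -0.25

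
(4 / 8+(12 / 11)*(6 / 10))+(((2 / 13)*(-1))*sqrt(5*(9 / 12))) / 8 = 127 / 110 - sqrt(15) / 104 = 1.12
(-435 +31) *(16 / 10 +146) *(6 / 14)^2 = -2683368 / 245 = -10952.52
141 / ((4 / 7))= 987 / 4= 246.75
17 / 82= 0.21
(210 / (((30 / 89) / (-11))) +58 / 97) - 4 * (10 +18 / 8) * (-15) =-593388 / 97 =-6117.40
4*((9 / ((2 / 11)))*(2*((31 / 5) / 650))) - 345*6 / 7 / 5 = -629784 / 11375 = -55.37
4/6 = 2/3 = 0.67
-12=-12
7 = 7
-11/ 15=-0.73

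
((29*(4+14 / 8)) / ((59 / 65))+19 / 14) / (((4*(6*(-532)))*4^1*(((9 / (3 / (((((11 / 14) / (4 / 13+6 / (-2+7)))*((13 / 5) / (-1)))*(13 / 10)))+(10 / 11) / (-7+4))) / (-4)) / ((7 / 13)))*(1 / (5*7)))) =-37056660125 / 608576874048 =-0.06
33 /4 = 8.25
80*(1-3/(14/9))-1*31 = -737/7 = -105.29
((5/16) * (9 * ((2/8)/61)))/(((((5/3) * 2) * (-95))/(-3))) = 81/741760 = 0.00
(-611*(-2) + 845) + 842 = 2909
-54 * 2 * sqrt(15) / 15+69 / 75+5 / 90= 439 / 450-36 * sqrt(15) / 5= -26.91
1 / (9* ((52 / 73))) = 73 / 468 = 0.16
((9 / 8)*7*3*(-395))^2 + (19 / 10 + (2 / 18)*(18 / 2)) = 27866846053 / 320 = 87083893.92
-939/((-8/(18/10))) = 8451/40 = 211.28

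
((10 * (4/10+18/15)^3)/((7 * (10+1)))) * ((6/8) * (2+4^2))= 13824/1925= 7.18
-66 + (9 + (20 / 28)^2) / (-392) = -634097 / 9604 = -66.02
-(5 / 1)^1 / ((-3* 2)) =5 / 6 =0.83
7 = 7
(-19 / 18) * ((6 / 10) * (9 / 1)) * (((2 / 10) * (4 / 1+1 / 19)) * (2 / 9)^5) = -1232 / 492075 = -0.00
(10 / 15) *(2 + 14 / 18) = 50 / 27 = 1.85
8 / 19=0.42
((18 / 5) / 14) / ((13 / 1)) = 9 / 455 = 0.02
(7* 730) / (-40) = -511 / 4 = -127.75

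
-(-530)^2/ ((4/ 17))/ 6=-1193825/ 6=-198970.83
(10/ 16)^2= 25/ 64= 0.39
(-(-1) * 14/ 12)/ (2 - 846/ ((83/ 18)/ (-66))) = 83/ 861612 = 0.00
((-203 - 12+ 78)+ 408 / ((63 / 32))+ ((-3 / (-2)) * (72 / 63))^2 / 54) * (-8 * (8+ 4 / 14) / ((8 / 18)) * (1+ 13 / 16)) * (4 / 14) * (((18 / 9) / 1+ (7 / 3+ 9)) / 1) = -173801060 / 2401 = -72386.95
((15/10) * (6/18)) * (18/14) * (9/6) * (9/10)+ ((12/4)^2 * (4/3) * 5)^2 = 1008243/280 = 3600.87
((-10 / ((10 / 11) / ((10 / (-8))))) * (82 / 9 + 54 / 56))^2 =19500726025 / 1016064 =19192.42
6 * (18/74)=54/37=1.46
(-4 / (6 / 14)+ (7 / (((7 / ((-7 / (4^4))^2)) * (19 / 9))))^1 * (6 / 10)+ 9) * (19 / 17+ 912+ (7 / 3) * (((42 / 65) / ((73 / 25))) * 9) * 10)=-96322191423677 / 301328302080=-319.66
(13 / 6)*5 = 65 / 6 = 10.83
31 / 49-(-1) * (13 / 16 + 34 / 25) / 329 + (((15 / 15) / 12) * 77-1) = 6.06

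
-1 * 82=-82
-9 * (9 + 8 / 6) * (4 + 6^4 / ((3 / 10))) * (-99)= 39811068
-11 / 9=-1.22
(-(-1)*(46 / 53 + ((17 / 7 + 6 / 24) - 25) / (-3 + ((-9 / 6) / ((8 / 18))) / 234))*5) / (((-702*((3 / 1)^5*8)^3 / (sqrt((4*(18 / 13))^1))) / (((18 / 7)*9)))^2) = 4810985 / 1042893953243089764637556736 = 0.00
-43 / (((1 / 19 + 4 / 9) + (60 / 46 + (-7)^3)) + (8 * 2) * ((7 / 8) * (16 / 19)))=169119 / 1295566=0.13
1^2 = 1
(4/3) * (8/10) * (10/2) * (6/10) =3.20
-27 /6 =-9 /2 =-4.50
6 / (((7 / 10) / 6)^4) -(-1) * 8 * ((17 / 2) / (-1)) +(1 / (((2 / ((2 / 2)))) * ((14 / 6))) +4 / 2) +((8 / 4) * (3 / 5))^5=485050143477 / 15006250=32323.21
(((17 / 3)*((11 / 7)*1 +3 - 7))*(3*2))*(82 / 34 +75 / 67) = -136748 / 469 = -291.57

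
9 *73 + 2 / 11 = 7229 / 11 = 657.18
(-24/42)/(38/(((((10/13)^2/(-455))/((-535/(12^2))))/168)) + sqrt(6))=-1500744336/47899064470384537 + 576 * sqrt(6)/335293451292691759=-0.00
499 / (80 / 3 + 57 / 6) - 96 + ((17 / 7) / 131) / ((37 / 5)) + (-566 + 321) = -344148906 / 1051799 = -327.20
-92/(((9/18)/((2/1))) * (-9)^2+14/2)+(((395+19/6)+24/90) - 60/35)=9003619/22890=393.34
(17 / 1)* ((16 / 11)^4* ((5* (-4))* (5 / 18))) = -55705600 / 131769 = -422.75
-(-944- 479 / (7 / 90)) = 49718 / 7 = 7102.57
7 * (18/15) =42/5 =8.40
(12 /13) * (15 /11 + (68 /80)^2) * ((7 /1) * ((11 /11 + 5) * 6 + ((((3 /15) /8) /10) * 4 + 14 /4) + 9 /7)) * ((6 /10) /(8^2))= 2359122327 /457600000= 5.16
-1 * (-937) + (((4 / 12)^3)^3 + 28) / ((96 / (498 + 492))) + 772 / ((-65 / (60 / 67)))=111102893413 / 91434096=1215.11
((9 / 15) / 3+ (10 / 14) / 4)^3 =148877 / 2744000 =0.05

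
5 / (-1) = -5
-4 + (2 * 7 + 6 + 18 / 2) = 25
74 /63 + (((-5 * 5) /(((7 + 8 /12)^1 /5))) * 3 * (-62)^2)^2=1178181915789146 /33327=35352174386.81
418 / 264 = 19 / 12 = 1.58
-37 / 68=-0.54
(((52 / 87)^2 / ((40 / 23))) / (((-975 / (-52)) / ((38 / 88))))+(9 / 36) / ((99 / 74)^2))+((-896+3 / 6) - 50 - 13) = -1974845268779 / 2060660250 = -958.36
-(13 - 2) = -11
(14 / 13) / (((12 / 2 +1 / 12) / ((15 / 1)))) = 2.66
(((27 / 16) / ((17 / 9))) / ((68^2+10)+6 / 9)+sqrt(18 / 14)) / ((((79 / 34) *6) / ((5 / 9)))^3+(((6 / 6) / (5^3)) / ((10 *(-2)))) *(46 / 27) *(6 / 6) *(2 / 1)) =3555241875 / 291451328415622144+248720625 *sqrt(7) / 9170739080972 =0.00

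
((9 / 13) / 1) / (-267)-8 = -9259 / 1157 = -8.00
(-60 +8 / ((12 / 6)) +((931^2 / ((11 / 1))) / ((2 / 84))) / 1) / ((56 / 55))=13001195 / 4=3250298.75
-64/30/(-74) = 16/555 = 0.03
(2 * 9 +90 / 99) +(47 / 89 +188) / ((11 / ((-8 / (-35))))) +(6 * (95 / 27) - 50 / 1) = -267076 / 44055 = -6.06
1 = 1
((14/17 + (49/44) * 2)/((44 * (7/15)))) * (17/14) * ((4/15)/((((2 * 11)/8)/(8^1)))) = 1304/9317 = 0.14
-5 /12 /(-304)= 5 /3648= 0.00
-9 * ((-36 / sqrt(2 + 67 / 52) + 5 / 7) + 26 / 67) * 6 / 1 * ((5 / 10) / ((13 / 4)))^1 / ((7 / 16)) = -893376 / 42679 + 41472 * sqrt(247) / 1729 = 356.04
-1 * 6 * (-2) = 12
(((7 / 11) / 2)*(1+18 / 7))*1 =25 / 22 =1.14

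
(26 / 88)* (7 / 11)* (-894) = -40677 / 242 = -168.09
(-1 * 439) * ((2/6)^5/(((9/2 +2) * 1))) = -878/3159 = -0.28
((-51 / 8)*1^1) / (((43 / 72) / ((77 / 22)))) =-3213 / 86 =-37.36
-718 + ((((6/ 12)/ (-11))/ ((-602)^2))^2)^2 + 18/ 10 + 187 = -10691841037665224171780777926651/ 20203781250312214988247879680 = -529.20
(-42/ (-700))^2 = 9/ 2500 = 0.00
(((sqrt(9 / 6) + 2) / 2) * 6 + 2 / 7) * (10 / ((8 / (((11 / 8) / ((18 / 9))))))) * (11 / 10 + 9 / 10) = 165 * sqrt(6) / 64 + 605 / 56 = 17.12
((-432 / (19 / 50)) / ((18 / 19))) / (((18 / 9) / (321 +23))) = -206400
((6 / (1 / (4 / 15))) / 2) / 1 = 4 / 5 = 0.80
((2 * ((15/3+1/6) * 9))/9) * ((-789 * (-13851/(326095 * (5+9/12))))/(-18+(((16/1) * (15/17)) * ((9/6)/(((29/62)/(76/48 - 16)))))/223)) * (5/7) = -8276735847078/4026292812773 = -2.06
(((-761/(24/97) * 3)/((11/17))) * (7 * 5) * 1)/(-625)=8784223/11000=798.57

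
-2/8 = -1/4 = -0.25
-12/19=-0.63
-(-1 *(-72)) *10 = -720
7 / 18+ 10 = 187 / 18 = 10.39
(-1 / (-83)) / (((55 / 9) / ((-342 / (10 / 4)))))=-6156 / 22825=-0.27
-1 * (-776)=776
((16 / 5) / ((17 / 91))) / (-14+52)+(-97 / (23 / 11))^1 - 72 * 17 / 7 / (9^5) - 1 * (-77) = 52981111888 / 1705958415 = 31.06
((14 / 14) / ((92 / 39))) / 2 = 39 / 184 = 0.21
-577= -577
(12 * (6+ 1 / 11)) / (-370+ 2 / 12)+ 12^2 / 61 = 3220632 / 1488949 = 2.16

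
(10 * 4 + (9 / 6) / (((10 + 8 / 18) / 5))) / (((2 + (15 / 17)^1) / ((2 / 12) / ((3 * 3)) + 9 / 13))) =64937365 / 6466824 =10.04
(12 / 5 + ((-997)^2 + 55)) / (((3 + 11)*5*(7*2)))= 1242583 / 1225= 1014.35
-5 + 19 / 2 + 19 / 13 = 155 / 26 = 5.96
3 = 3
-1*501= -501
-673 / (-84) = 673 / 84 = 8.01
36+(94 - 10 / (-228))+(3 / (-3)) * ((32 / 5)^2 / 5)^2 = 112102961 / 1781250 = 62.93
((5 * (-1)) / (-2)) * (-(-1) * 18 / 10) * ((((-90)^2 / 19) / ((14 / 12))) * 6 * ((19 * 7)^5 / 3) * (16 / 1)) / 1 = 2189804405846400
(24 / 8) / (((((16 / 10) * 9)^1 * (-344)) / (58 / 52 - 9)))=1025 / 214656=0.00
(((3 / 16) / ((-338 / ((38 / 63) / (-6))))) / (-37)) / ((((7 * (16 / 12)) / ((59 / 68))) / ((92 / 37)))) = -25783 / 74005905792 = -0.00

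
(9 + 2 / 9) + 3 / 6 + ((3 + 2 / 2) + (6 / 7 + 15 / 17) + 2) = 37403 / 2142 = 17.46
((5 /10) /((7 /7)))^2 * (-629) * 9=-5661 /4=-1415.25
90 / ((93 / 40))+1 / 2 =2431 / 62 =39.21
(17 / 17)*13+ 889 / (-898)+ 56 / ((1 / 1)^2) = 61073 / 898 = 68.01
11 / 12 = 0.92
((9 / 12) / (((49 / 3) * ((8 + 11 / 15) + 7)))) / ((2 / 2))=135 / 46256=0.00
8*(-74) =-592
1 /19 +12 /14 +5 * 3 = 2116 /133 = 15.91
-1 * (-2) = 2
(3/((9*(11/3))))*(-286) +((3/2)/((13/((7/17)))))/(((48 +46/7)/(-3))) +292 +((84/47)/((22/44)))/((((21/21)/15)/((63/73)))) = 180898961593/579303764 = 312.27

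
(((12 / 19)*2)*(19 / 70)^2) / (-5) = -0.02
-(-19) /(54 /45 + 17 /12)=1140 /157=7.26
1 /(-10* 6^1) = -1 /60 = -0.02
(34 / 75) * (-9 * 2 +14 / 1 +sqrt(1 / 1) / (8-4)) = -17 / 10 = -1.70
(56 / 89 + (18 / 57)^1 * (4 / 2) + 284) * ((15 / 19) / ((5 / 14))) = 20259792 / 32129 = 630.58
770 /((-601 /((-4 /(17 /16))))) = 49280 /10217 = 4.82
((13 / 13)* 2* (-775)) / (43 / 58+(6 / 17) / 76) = -7259425 / 3494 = -2077.68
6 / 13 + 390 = 5076 / 13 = 390.46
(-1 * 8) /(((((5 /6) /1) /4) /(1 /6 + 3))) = -608 /5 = -121.60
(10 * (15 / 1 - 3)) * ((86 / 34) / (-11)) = -5160 / 187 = -27.59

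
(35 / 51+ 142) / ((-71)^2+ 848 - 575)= 7277 / 271014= 0.03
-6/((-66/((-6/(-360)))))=1/660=0.00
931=931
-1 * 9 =-9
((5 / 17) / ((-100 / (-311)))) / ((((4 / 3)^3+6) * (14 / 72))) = 75573 / 134470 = 0.56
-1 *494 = -494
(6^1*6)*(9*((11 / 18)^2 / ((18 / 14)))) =847 / 9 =94.11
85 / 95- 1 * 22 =-21.11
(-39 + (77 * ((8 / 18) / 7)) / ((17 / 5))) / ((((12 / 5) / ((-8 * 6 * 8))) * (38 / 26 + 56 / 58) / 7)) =17333.57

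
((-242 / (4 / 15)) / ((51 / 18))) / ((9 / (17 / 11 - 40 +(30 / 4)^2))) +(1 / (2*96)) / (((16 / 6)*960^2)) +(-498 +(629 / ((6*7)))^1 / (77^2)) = -376635318926654449 / 332920730419200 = -1131.31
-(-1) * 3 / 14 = 0.21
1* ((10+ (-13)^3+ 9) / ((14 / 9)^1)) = -9801 / 7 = -1400.14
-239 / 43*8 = -44.47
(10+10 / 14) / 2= 75 / 14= 5.36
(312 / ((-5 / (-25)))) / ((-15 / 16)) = -1664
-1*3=-3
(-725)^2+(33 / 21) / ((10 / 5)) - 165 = 7356451 / 14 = 525460.79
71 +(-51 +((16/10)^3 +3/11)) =33507/1375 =24.37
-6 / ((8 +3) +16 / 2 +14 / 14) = -3 / 10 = -0.30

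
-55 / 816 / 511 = -55 / 416976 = -0.00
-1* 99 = -99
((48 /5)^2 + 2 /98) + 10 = 125171 /1225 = 102.18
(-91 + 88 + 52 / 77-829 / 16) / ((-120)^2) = -66697 / 17740800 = -0.00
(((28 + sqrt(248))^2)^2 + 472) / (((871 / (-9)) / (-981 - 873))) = 70181635.01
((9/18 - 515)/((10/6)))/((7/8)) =-1764/5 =-352.80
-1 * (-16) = 16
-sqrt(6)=-2.45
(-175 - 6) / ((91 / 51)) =-9231 / 91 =-101.44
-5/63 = -0.08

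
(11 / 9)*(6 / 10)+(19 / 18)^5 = 19308911 / 9447840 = 2.04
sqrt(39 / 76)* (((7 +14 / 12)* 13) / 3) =637* sqrt(741) / 684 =25.35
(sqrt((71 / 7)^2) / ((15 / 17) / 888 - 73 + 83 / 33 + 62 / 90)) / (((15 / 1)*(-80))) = 1473747 / 12169366510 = 0.00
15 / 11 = 1.36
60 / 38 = 30 / 19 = 1.58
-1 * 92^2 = -8464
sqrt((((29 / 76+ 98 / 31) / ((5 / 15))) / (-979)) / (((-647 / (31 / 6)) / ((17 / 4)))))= 17 * sqrt(11818219754) / 96278776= 0.02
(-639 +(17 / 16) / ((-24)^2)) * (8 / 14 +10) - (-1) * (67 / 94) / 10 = -51204375577 / 7580160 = -6755.05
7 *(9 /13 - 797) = -72464 /13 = -5574.15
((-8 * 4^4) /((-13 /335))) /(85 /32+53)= 21954560 /23153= 948.24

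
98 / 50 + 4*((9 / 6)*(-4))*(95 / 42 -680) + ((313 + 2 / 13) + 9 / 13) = 37722959 / 2275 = 16581.52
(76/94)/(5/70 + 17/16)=4256/5969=0.71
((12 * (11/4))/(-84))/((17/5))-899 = -427979/476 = -899.12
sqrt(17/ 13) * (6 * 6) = 36 * sqrt(221)/ 13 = 41.17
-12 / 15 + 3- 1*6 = -19 / 5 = -3.80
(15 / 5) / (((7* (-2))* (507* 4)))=-1 / 9464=-0.00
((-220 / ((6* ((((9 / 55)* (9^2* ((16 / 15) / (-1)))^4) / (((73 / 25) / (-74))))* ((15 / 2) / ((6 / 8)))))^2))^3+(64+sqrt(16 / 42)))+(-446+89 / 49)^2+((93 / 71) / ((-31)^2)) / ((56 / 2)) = 2* sqrt(42) / 21+7579508430742155826864559419679069915162030213791706764374941486939408496169474577321030874625465 / 38403871113225417792525857952563140964012463411604756861388202005499962243117283503763357696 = 197363.75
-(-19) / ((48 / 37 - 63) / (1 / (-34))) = 703 / 77622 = 0.01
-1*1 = -1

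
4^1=4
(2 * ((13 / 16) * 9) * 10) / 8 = 585 / 32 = 18.28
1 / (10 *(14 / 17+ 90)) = 17 / 15440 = 0.00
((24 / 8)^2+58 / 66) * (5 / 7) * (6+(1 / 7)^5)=164374090 / 3882417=42.34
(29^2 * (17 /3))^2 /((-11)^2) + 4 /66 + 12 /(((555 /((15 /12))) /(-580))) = 7562326555 /40293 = 187683.38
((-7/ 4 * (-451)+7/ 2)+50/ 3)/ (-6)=-9713/ 72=-134.90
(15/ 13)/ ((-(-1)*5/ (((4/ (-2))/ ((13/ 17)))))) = -0.60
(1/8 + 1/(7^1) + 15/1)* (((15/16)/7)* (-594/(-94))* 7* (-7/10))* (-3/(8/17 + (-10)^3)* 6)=-12950685/11358208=-1.14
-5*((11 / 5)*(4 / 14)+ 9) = -337 / 7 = -48.14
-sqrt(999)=-3 *sqrt(111)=-31.61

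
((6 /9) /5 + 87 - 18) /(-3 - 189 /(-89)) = -92293 /1170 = -78.88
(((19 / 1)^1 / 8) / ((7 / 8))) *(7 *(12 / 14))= 114 / 7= 16.29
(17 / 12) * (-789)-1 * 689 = -7227 / 4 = -1806.75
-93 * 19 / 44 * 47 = -83049 / 44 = -1887.48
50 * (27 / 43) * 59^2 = 4699350 / 43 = 109287.21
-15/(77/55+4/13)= -325/37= -8.78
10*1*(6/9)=20/3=6.67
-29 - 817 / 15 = -1252 / 15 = -83.47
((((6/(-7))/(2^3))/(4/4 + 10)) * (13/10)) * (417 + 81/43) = -175617/33110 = -5.30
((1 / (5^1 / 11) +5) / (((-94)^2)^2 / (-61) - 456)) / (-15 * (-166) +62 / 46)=-12627 / 5594204375390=-0.00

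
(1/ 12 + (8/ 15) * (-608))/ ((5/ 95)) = -369569/ 60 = -6159.48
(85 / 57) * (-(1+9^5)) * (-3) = 264171.05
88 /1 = 88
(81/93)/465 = 9/4805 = 0.00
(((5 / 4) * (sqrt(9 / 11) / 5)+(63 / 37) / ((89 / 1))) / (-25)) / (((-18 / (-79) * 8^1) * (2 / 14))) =-553 * sqrt(11) / 52800 - 3871 / 1317200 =-0.04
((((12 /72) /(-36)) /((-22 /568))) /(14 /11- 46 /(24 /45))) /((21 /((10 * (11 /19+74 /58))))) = -207320 /166875309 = -0.00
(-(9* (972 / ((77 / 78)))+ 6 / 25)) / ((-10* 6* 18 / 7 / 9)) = 516.94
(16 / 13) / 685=16 / 8905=0.00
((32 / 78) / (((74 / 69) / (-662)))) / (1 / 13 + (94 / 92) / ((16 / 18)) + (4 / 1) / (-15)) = -263.87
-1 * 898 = -898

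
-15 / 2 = -7.50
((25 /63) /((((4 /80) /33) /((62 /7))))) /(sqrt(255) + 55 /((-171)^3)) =145.27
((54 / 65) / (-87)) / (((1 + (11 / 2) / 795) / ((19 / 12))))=-9063 / 603577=-0.02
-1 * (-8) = 8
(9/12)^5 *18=2187/512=4.27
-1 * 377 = -377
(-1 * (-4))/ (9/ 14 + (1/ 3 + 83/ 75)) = 1400/ 729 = 1.92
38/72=19/36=0.53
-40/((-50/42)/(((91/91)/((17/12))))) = 23.72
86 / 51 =1.69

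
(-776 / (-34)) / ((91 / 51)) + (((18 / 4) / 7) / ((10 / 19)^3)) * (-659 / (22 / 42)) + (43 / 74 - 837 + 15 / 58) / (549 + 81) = -107027450851169 / 19333314000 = -5535.91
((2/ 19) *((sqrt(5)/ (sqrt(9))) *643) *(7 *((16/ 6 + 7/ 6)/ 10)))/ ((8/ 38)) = 103523 *sqrt(5)/ 360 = 643.01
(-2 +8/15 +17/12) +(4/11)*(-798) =-63851/220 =-290.23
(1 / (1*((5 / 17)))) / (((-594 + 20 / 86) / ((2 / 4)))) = -731 / 255320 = -0.00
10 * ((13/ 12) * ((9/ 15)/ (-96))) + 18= 17.93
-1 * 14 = -14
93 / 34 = 2.74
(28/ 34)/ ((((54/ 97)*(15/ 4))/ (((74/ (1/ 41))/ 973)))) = 1177192/ 957015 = 1.23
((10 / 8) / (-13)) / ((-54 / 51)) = 85 / 936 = 0.09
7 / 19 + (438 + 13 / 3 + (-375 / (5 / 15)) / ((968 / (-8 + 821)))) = -27707113 / 55176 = -502.16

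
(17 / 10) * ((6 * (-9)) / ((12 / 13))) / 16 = -1989 / 320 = -6.22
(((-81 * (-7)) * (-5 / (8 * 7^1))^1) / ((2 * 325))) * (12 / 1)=-243 / 260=-0.93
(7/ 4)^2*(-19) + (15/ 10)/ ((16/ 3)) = -57.91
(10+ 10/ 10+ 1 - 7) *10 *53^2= 140450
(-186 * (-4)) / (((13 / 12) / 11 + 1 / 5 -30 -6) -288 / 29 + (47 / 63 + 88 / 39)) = -17.45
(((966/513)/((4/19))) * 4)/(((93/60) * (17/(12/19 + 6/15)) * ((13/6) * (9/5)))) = 1262240/3514563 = 0.36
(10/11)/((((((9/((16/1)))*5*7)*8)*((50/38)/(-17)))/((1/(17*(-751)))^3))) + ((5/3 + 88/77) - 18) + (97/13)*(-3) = -147991324488157166/3938548604529825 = -37.58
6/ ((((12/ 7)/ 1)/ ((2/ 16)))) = 7/ 16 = 0.44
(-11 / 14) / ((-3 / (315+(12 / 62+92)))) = 138853 / 1302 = 106.65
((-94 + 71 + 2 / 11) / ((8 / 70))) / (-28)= 1255 / 176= 7.13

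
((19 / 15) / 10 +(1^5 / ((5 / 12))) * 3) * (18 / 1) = 131.88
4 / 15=0.27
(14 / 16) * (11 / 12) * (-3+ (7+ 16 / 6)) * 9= 385 / 8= 48.12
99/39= 2.54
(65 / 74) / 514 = 65 / 38036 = 0.00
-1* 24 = -24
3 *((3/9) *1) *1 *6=6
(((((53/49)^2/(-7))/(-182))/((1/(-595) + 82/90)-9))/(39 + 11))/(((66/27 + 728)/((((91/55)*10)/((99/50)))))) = -429777/16549153992910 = -0.00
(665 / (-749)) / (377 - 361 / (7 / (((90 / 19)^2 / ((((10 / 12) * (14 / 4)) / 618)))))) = 4655 / 1283512829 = 0.00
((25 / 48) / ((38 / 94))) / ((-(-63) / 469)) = 78725 / 8208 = 9.59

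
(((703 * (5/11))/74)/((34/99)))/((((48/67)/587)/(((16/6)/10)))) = 2747.25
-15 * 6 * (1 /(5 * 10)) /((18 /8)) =-4 /5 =-0.80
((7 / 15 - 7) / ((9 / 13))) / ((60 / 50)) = -637 / 81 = -7.86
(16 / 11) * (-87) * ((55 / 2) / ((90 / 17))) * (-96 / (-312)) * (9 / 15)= -7888 / 65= -121.35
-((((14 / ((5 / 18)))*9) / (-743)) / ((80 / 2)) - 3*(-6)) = -668133 / 37150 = -17.98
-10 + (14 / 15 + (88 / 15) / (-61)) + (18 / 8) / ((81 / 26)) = -46339 / 5490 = -8.44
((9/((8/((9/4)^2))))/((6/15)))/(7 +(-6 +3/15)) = 11.87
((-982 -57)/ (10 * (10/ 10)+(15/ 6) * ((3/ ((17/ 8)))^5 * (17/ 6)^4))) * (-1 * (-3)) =-52989/ 15530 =-3.41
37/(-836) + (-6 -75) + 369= 240731/836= 287.96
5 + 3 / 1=8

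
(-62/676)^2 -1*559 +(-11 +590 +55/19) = 22.90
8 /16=0.50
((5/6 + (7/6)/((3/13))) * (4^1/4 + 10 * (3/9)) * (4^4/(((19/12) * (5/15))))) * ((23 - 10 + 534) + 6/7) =2705730560/399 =6781279.60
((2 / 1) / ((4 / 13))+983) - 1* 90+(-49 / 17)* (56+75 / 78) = 162505 / 221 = 735.32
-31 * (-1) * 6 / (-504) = -31 / 84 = -0.37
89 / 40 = 2.22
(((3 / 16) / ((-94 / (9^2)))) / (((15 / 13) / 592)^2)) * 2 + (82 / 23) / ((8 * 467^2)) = -2005374499094801 / 23575420900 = -85062.09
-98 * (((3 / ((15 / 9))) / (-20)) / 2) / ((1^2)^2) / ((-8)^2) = 0.07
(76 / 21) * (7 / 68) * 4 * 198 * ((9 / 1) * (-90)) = -4062960 / 17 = -238997.65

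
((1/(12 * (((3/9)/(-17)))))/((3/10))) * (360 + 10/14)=-214625/42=-5110.12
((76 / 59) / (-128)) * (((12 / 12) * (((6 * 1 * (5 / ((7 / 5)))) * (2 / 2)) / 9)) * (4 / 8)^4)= -475 / 317184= -0.00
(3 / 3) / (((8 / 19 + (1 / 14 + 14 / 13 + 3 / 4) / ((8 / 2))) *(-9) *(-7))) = 3952 / 222993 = 0.02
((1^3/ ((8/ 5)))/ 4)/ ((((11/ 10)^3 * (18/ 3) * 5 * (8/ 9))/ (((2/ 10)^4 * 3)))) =9/ 425920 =0.00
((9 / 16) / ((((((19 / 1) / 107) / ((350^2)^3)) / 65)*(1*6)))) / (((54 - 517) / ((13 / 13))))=-1198606633300781250 / 8797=-136251748698508.72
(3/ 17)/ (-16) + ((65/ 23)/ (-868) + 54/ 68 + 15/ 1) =21421943/ 1357552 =15.78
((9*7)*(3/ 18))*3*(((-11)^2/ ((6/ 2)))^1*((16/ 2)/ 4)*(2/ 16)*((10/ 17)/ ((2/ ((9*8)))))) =114345/ 17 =6726.18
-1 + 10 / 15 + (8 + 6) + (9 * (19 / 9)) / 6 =16.83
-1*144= -144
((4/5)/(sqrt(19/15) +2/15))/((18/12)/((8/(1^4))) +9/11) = -1408/16579 +704 *sqrt(285)/16579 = 0.63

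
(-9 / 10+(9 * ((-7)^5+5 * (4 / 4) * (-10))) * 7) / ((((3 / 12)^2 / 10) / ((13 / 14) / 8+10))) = -12032368227 / 7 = -1718909746.71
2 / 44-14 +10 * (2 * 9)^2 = 70973 / 22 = 3226.05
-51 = -51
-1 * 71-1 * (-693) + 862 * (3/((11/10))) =32702/11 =2972.91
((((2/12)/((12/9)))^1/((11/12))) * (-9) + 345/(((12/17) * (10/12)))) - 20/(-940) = 302597/517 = 585.29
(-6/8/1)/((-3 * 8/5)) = 0.16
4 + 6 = 10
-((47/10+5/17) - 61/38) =-5473/1615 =-3.39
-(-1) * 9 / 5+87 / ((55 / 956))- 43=80906 / 55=1471.02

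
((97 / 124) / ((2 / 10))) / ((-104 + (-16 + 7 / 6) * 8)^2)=4365 / 55331776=0.00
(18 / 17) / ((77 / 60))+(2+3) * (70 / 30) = 12.49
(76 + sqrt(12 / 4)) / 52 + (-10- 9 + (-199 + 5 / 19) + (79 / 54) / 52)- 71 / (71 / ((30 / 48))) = -2892641 / 13338 + sqrt(3) / 52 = -216.84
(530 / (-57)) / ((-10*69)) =53 / 3933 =0.01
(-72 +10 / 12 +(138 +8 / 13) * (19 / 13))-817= -695173 / 1014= -685.57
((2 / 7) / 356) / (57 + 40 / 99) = 99 / 7081018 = 0.00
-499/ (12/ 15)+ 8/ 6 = -7469/ 12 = -622.42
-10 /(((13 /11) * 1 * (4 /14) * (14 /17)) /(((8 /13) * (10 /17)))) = -2200 /169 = -13.02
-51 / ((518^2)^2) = -51 / 71997768976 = -0.00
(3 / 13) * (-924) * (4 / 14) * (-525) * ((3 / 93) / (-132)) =-3150 / 403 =-7.82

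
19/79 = 0.24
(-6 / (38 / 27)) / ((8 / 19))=-81 / 8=-10.12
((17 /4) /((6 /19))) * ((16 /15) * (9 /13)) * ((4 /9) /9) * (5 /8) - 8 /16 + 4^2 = 33289 /2106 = 15.81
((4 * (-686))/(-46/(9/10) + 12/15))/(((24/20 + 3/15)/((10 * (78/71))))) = 8599500/20093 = 427.98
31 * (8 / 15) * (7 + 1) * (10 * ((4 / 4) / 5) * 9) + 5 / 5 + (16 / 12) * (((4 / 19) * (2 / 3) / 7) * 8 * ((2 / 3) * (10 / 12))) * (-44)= 128014057 / 53865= 2376.57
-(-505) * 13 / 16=6565 / 16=410.31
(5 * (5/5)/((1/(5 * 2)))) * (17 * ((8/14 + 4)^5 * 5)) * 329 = 6702497792000/2401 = 2791544269.89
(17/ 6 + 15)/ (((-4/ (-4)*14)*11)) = 107/ 924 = 0.12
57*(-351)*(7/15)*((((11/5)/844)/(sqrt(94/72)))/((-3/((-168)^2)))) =7246695456*sqrt(47)/247925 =200386.57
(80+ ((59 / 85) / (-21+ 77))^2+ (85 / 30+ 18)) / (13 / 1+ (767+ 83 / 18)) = 709027701 / 5517125600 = 0.13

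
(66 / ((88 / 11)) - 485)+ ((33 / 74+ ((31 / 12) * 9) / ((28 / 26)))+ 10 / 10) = -940097 / 2072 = -453.71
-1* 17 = -17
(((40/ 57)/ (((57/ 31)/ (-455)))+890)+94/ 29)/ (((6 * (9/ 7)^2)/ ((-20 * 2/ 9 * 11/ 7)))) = -104412455840/ 206061327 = -506.71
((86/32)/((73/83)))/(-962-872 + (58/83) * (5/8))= -296227/177752956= -0.00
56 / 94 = 28 / 47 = 0.60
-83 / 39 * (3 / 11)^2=-249 / 1573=-0.16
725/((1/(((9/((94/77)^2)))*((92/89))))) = 889794675/196601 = 4525.89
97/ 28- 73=-1947/ 28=-69.54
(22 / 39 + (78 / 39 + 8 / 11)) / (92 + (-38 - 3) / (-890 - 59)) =103076 / 2882517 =0.04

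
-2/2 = -1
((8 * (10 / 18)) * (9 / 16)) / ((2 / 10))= 25 / 2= 12.50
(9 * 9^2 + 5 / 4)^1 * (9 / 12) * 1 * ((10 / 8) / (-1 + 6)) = 8763 / 64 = 136.92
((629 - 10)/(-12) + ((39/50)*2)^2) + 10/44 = -4036103/82500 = -48.92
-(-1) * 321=321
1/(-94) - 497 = -46719/94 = -497.01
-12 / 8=-3 / 2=-1.50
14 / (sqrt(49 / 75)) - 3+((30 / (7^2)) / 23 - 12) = -16875 / 1127+10*sqrt(3) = 2.35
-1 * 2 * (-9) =18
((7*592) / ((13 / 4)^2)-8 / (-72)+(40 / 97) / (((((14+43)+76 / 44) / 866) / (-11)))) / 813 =15514040435 / 38743068663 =0.40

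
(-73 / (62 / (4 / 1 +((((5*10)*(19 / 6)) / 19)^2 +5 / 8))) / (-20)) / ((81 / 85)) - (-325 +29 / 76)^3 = 42418914733375277 / 1240052328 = 34207358.65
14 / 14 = 1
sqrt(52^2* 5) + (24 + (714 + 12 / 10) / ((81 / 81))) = 52* sqrt(5) + 3696 / 5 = 855.48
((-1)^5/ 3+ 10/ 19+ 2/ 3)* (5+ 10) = 245/ 19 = 12.89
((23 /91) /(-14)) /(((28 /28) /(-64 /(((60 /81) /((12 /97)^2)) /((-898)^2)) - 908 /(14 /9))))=310805799237 /16136435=19261.12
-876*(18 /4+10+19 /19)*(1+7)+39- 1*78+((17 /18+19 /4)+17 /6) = -3911561 /36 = -108654.47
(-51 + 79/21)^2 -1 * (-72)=1015816/441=2303.44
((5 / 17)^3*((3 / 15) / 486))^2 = 625 / 5701197247524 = 0.00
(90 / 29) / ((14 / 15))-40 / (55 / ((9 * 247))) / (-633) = 2770059 / 471163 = 5.88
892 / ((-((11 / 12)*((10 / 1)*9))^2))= -0.13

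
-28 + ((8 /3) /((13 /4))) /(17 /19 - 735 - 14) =-7761148 /277173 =-28.00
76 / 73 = 1.04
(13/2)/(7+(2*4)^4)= 13/8206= 0.00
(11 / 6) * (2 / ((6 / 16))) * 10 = 880 / 9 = 97.78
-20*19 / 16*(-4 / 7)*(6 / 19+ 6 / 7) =780 / 49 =15.92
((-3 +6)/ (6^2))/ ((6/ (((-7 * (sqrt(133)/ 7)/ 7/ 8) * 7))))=-sqrt(133)/ 576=-0.02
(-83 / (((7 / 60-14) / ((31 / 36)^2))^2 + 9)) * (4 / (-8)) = 1916306075 / 16602627042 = 0.12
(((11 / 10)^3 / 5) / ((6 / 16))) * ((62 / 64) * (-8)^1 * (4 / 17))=-41261 / 31875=-1.29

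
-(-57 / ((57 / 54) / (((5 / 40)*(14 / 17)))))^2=-35721 / 1156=-30.90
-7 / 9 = -0.78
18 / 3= 6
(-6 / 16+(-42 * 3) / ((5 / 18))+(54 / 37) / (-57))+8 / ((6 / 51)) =-386.00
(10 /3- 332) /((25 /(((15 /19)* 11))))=-10846 /95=-114.17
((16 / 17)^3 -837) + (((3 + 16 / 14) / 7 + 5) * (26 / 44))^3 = -800.09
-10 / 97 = -0.10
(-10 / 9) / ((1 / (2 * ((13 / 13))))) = -20 / 9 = -2.22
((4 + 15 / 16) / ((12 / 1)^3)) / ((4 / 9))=79 / 12288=0.01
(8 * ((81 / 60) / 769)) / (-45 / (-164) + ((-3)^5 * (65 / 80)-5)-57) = -35424 / 653692295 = -0.00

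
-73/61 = -1.20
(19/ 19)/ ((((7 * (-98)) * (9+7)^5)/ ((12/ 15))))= -1/ 899153920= -0.00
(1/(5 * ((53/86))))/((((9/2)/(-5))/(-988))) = 169936/477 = 356.26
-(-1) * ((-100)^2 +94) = 10094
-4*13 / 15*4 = -208 / 15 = -13.87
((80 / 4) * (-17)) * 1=-340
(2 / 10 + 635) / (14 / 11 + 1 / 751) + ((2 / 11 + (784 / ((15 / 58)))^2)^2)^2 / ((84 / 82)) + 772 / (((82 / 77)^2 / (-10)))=6962368060652868415430823000.00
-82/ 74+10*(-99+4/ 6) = -109273/ 111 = -984.44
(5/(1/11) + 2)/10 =57/10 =5.70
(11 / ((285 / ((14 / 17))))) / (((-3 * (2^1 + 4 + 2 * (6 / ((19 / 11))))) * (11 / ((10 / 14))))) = -1 / 18819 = -0.00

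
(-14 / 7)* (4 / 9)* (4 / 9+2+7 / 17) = -3496 / 1377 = -2.54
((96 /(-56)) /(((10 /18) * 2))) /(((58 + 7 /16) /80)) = -13824 /6545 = -2.11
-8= -8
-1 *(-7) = 7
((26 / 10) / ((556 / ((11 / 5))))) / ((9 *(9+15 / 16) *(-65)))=-44 / 24863625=-0.00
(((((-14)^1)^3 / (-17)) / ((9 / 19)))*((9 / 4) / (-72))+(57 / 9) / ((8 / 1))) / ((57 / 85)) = -3175 / 216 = -14.70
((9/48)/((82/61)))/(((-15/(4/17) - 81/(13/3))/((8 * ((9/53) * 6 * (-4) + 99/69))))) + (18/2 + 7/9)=6307933211/642779919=9.81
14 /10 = 1.40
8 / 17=0.47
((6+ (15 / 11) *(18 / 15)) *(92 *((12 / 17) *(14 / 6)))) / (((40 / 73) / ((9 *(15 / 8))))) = 6663951 / 187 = 35636.10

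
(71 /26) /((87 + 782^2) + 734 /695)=0.00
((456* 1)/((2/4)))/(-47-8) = -912/55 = -16.58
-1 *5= -5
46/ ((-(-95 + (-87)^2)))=-23/ 3737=-0.01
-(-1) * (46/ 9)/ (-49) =-46/ 441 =-0.10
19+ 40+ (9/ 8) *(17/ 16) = 7705/ 128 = 60.20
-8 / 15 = -0.53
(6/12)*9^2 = 81/2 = 40.50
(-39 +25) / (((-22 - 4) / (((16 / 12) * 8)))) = 224 / 39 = 5.74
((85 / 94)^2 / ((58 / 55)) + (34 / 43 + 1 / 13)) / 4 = 470689305 / 1145923168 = 0.41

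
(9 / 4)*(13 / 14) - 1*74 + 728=36741 / 56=656.09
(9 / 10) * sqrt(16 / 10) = 9 * sqrt(10) / 25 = 1.14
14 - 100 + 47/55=-4683/55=-85.15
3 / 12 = 1 / 4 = 0.25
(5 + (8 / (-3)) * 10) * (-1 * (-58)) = -3770 / 3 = -1256.67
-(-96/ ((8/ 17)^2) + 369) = 129/ 2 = 64.50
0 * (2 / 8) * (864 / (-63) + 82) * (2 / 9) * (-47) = 0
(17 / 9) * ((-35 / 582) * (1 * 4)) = -1190 / 2619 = -0.45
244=244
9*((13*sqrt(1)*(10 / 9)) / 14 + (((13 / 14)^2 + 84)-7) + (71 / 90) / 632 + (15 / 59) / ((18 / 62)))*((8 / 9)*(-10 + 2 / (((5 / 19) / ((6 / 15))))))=-4441.65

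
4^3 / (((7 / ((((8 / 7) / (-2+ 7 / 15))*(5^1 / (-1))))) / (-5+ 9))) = 153600 / 1127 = 136.29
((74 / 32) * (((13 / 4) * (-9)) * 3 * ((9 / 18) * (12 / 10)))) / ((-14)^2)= -38961 / 62720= -0.62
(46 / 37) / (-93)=-0.01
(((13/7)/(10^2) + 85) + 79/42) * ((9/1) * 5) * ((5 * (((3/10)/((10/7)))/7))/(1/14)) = 1642401/200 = 8212.00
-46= -46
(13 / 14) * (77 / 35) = 143 / 70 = 2.04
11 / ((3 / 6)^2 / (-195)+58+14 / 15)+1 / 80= 732367 / 3677360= 0.20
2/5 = 0.40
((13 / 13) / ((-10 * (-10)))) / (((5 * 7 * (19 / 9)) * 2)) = 9 / 133000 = 0.00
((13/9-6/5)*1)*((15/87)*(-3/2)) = -11/174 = -0.06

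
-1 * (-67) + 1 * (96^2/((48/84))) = 16195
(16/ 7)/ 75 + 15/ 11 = 8051/ 5775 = 1.39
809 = 809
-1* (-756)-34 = 722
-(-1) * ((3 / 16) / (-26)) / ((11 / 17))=-51 / 4576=-0.01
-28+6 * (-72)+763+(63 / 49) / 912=644787 / 2128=303.00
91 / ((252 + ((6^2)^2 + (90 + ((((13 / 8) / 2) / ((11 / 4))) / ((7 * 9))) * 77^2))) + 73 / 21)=22932 / 420659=0.05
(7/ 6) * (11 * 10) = 385/ 3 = 128.33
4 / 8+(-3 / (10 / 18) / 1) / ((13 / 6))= -259 / 130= -1.99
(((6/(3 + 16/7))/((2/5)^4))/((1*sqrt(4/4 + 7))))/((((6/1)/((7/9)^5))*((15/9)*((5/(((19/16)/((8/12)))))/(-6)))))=-55883275*sqrt(2)/82861056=-0.95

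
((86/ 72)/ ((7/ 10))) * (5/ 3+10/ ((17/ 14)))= 108575/ 6426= 16.90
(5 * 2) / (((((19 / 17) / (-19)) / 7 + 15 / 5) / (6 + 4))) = 2975 / 89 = 33.43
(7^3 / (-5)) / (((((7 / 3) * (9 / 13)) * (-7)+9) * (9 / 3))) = 4459 / 450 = 9.91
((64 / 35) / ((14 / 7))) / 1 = 32 / 35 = 0.91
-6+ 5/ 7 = -37/ 7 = -5.29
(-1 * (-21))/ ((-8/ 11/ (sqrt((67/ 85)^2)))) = -15477/ 680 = -22.76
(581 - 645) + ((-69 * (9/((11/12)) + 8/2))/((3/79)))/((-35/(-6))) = -1681744/385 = -4368.17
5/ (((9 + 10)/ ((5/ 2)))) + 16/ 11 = 883/ 418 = 2.11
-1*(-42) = 42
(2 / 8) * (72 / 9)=2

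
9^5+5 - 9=59045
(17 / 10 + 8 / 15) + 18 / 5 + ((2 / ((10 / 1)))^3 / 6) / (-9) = 19687 / 3375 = 5.83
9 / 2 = 4.50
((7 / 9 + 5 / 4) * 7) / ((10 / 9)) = 511 / 40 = 12.78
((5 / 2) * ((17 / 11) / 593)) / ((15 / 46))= 391 / 19569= 0.02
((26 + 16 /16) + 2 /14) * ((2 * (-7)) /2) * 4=-760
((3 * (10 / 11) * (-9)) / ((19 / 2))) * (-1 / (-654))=-90 / 22781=-0.00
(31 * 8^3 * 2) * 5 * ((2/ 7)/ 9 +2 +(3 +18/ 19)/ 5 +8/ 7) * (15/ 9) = 3765632000/ 3591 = 1048630.47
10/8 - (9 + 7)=-14.75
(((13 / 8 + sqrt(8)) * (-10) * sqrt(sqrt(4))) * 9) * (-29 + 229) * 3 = -216000 -87750 * sqrt(2) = -340097.24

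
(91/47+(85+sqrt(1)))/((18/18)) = 4133/47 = 87.94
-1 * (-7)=7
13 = 13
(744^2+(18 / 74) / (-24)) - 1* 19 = 163841029 / 296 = 553516.99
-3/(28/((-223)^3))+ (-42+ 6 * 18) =33270549/28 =1188233.89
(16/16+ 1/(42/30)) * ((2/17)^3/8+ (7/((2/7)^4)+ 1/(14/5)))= 1734618507/962948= 1801.36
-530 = -530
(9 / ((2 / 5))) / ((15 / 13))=39 / 2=19.50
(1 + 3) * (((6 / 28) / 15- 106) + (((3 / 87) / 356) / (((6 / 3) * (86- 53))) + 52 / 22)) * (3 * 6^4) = -1601353717704 / 993685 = -1611530.53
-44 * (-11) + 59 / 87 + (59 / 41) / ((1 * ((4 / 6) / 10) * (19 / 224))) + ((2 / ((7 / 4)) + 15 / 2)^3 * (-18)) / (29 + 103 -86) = 2081017903099 / 4277289576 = 486.53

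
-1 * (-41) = 41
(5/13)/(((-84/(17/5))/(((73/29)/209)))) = -1241/6618612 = -0.00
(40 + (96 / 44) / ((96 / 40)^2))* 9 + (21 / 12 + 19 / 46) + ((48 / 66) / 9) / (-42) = 69921883 / 191268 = 365.57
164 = 164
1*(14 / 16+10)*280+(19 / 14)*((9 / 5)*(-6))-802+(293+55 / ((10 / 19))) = 183809 / 70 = 2625.84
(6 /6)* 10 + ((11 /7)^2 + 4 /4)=660 /49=13.47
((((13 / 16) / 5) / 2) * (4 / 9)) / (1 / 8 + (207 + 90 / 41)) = 533 / 3089565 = 0.00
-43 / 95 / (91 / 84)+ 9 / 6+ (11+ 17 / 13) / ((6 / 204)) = 1036273 / 2470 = 419.54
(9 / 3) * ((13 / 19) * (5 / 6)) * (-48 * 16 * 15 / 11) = -374400 / 209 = -1791.39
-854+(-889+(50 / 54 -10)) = -47306 / 27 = -1752.07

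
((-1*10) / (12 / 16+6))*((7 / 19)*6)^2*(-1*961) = 7534240 / 1083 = 6956.82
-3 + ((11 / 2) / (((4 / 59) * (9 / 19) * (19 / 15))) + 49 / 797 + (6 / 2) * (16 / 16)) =2587441 / 19128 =135.27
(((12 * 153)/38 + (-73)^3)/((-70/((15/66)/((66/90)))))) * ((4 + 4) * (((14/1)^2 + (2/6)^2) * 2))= 23716481500/4389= 5403618.48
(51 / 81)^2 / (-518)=-289 / 377622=-0.00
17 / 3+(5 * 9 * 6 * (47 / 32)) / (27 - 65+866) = 27139 / 4416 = 6.15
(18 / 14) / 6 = 3 / 14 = 0.21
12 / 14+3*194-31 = 3863 / 7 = 551.86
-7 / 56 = -1 / 8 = -0.12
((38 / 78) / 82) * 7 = 133 / 3198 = 0.04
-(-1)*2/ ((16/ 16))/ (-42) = -1/ 21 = -0.05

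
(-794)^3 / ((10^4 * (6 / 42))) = -437995411 / 1250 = -350396.33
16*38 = 608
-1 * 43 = -43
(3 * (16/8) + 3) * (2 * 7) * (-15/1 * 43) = -81270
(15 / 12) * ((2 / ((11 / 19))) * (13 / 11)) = 1235 / 242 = 5.10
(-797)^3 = -506261573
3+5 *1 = 8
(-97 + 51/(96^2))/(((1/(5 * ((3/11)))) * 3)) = -1489835/33792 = -44.09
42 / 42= 1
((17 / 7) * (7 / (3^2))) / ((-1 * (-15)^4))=-17 / 455625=-0.00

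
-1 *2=-2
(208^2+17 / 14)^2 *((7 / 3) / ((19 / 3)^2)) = 1100664715107 / 10108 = 108890454.60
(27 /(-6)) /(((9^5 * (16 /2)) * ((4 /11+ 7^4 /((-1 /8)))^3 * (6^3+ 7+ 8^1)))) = 121 /20792616619549282550784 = 0.00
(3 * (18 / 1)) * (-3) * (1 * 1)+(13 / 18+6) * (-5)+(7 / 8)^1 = -194.74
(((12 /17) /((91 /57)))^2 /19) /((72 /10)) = 3420 /2393209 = 0.00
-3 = -3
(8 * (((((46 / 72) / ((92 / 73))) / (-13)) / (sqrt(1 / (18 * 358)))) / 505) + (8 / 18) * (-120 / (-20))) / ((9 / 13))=104 / 27 - 73 * sqrt(179) / 13635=3.78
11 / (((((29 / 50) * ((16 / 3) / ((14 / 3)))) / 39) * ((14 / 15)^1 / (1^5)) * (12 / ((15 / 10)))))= 160875 / 1856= 86.68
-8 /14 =-4 /7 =-0.57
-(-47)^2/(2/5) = -11045/2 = -5522.50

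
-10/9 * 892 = -8920/9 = -991.11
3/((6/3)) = 3/2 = 1.50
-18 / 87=-6 / 29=-0.21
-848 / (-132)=6.42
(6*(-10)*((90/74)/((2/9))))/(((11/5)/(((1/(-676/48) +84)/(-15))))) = 57445200/68783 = 835.17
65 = 65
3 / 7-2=-11 / 7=-1.57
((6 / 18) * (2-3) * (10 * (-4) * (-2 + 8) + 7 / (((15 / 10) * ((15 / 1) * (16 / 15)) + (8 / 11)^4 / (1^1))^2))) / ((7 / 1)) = 30326346783833 / 2653686638400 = 11.43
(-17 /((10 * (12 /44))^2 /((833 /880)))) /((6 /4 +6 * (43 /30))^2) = -155771 /7344720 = -0.02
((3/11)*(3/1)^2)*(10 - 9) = 27/11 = 2.45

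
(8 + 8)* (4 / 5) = 12.80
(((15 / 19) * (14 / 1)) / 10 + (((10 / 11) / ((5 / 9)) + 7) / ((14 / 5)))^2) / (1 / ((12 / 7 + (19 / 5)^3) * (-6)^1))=-710745895029 / 197139250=-3605.30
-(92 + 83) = -175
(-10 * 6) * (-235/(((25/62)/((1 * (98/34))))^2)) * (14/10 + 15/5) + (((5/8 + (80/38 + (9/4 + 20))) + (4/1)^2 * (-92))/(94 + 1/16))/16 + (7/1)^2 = 748507141889747/236113000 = 3170122.53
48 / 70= 24 / 35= 0.69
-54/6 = -9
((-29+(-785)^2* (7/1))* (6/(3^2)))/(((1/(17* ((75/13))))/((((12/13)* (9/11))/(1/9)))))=3563851705200/1859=1917079992.04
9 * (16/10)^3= 4608/125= 36.86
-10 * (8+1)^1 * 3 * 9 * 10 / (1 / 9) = -218700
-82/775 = -0.11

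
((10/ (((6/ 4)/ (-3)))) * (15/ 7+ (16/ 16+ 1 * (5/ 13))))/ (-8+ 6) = 3210/ 91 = 35.27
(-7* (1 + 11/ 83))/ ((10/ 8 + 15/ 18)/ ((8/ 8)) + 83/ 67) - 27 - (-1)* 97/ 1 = 14989478/ 221693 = 67.61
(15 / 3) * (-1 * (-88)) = 440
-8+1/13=-103/13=-7.92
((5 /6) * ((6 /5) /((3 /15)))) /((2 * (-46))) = -5 /92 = -0.05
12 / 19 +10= 202 / 19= 10.63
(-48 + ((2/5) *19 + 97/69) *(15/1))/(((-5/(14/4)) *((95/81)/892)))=-506522646/10925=-46363.63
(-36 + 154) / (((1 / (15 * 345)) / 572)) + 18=349291818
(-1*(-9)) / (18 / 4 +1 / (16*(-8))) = 1152 / 575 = 2.00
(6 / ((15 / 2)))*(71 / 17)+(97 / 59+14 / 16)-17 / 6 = 3.03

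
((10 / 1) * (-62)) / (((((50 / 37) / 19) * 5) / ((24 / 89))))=-1046064 / 2225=-470.14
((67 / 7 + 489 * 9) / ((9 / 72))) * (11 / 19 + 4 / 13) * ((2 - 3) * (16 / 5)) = -865459968 / 8645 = -100111.04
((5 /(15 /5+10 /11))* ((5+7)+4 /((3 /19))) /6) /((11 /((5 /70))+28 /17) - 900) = -26180 /2448549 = -0.01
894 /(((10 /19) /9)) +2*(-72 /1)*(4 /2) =74997 /5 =14999.40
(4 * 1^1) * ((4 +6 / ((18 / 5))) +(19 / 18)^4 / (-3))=1654271 / 78732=21.01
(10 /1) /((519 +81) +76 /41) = 205 /12338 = 0.02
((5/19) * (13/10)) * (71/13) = 1.87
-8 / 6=-4 / 3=-1.33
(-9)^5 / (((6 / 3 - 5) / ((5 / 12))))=32805 / 4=8201.25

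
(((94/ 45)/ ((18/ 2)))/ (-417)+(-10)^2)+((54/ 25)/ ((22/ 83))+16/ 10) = 1019418467/ 9288675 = 109.75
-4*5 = -20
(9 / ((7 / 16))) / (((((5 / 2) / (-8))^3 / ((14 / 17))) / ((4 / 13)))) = -170.81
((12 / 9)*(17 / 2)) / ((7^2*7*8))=17 / 4116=0.00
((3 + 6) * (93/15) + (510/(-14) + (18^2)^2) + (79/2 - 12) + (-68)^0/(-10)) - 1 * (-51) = 3677582/35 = 105073.77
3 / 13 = 0.23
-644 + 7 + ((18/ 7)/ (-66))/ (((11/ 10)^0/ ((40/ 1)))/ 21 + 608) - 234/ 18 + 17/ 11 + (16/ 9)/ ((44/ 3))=-10926876875/ 16853793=-648.33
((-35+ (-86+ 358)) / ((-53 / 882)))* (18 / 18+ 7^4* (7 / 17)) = -3516788016 / 901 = -3903205.35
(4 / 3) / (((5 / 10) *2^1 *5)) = 4 / 15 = 0.27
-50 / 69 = -0.72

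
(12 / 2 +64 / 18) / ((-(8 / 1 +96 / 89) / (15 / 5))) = -3827 / 1212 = -3.16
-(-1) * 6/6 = 1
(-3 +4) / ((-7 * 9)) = -1 / 63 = -0.02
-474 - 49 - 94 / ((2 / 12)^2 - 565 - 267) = -522.89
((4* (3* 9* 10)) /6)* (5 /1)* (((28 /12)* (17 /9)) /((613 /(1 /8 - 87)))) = -2067625 /3678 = -562.16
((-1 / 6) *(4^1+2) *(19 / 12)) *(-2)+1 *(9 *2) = 127 / 6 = 21.17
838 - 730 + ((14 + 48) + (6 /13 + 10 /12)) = 13361 /78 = 171.29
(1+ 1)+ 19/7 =33/7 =4.71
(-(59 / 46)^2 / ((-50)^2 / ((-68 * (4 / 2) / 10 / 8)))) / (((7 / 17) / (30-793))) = -109654981 / 52900000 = -2.07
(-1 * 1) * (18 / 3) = -6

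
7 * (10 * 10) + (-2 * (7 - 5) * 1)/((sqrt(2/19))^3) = 700 - 19 * sqrt(38) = 582.88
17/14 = 1.21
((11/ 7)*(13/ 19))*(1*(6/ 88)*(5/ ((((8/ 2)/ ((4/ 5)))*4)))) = 39/ 2128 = 0.02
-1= -1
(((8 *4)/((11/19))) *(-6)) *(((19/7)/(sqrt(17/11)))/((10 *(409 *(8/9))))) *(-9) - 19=-19 + 350892 *sqrt(187)/2676905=-17.21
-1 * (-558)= 558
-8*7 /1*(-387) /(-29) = -21672 /29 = -747.31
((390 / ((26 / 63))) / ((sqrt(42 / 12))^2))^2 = 72900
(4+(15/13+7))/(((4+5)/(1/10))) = 79/585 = 0.14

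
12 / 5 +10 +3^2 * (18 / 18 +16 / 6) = 227 / 5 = 45.40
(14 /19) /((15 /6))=28 /95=0.29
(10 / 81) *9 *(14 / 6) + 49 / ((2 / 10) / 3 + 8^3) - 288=-59169941 / 207387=-285.31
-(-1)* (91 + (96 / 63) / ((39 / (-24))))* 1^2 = 24587 / 273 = 90.06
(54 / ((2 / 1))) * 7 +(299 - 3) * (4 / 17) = 4397 / 17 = 258.65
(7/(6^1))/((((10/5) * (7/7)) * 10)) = 7/120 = 0.06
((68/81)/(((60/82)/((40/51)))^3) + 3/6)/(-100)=-52352713/3413032200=-0.02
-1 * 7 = -7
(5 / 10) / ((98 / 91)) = 13 / 28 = 0.46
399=399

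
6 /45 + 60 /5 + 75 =87.13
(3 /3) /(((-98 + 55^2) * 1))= 1 /2927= 0.00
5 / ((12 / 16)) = 20 / 3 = 6.67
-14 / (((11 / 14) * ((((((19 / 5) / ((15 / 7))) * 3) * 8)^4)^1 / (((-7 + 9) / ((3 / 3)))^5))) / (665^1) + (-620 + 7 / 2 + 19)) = 54687500 / 1860768247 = 0.03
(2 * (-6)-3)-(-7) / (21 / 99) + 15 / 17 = 321 / 17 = 18.88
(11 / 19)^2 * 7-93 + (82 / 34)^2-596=-71031057 / 104329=-680.84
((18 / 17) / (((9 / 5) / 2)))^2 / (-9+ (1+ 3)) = -80 / 289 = -0.28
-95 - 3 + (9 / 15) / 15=-2449 / 25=-97.96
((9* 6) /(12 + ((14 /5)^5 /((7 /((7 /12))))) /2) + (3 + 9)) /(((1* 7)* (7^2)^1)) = 1331493 /30823352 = 0.04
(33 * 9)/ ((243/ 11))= 121/ 9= 13.44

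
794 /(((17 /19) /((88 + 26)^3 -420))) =22344236664 /17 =1314366862.59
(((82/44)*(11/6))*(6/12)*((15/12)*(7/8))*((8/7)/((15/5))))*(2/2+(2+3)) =205/48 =4.27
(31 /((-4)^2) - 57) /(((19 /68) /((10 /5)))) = -14977 /38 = -394.13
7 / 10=0.70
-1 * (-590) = 590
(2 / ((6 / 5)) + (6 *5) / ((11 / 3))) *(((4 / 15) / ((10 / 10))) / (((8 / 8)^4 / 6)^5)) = 224640 / 11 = 20421.82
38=38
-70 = -70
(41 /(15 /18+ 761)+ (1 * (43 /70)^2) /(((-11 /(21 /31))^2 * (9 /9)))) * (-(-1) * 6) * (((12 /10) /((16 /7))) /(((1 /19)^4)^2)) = 448862111682936444459 /151862986000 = 2955704503.81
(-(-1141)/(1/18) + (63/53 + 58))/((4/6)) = 3274953/106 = 30895.78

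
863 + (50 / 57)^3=159946559 / 185193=863.67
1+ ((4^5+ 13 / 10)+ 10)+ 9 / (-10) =5177 / 5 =1035.40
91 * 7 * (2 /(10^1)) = 637 /5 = 127.40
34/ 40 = 17/ 20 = 0.85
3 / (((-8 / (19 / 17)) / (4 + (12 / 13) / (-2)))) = -1311 / 884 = -1.48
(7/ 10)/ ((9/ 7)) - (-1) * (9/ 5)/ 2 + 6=7.44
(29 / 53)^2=841 / 2809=0.30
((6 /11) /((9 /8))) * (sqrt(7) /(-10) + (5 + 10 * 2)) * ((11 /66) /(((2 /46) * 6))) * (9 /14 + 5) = 43.24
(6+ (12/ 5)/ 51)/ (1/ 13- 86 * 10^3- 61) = -3341/ 47548660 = -0.00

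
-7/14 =-1/2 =-0.50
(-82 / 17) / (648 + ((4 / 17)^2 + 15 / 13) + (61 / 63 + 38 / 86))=-49092498 / 6621816751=-0.01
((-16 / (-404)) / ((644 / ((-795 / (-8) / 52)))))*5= 3975 / 6764576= 0.00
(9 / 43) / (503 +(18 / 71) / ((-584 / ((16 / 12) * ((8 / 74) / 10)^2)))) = 1596493575 / 3836728836559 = 0.00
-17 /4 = -4.25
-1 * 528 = -528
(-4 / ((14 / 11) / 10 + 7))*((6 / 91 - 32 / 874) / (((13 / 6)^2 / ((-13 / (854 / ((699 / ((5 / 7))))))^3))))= 19712208157983 / 1701120453550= 11.59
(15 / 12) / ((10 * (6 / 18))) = 3 / 8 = 0.38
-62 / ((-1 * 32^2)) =0.06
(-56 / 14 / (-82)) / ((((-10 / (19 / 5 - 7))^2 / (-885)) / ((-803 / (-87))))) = -6064256 / 148625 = -40.80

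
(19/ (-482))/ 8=-19/ 3856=-0.00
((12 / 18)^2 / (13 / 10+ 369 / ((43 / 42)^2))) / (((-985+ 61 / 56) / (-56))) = 231938560 / 3239753593527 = 0.00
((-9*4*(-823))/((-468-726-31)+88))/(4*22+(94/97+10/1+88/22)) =-0.25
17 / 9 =1.89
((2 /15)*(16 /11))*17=544 /165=3.30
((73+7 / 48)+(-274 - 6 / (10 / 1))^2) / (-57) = -90573967 / 68400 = -1324.18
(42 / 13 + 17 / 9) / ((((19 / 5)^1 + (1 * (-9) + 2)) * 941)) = -2995 / 1761552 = -0.00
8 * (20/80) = 2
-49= -49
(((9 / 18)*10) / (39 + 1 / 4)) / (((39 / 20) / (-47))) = -18800 / 6123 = -3.07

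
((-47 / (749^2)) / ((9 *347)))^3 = -103823 / 5377827391916029603582182867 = -0.00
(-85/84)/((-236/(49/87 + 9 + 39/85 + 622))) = 79217/29232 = 2.71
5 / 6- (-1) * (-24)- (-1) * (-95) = -709 / 6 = -118.17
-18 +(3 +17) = 2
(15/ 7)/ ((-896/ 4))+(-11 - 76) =-136431/ 1568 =-87.01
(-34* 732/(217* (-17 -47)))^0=1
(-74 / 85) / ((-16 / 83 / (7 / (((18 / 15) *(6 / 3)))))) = 21497 / 1632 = 13.17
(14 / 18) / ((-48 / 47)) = -329 / 432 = -0.76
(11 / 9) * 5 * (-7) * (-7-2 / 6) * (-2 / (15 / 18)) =-6776 / 9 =-752.89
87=87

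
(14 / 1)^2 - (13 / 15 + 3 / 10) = 1169 / 6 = 194.83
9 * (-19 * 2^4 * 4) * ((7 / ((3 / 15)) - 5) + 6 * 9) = -919296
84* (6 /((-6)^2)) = 14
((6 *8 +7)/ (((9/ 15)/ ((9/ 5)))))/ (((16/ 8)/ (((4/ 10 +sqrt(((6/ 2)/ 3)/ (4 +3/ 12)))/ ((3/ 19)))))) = 209 +1045 *sqrt(17)/ 17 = 462.45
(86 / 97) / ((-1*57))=-86 / 5529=-0.02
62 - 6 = 56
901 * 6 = 5406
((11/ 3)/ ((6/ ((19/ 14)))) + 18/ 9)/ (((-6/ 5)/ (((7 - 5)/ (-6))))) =3565/ 4536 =0.79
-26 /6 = -13 /3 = -4.33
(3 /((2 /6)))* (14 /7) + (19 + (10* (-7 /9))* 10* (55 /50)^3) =-66.52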